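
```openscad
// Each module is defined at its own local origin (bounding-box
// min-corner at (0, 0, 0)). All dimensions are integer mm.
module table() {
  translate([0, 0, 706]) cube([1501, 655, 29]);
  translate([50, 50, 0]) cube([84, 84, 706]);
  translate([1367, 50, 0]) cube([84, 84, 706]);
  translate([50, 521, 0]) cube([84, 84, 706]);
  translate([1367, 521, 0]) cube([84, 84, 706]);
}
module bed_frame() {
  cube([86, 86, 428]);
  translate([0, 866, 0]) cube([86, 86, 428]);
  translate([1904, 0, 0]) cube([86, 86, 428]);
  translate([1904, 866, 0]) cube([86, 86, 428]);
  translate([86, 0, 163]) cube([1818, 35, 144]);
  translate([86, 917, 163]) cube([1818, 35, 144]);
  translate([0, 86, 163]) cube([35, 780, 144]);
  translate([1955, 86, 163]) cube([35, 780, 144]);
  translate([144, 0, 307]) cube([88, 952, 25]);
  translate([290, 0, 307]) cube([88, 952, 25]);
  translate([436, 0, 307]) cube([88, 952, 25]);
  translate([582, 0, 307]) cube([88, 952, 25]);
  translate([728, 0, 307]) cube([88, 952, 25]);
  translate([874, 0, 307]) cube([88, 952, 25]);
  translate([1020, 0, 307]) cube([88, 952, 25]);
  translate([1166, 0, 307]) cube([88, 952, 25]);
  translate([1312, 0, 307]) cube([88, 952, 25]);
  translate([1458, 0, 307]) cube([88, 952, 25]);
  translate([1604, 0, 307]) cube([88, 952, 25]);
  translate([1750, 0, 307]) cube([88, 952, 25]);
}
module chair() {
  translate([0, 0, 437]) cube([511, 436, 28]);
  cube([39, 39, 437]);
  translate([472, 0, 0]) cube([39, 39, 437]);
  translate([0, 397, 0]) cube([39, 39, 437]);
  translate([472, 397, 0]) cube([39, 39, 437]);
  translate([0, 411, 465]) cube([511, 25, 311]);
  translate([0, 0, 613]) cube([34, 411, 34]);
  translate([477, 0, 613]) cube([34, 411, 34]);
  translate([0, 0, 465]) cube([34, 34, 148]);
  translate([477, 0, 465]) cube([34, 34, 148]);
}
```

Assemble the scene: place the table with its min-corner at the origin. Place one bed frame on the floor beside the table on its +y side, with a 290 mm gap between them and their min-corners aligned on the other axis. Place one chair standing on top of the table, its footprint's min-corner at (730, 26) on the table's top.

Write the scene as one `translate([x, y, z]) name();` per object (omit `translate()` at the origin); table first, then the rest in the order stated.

table();
translate([0, 945, 0]) bed_frame();
translate([730, 26, 735]) chair();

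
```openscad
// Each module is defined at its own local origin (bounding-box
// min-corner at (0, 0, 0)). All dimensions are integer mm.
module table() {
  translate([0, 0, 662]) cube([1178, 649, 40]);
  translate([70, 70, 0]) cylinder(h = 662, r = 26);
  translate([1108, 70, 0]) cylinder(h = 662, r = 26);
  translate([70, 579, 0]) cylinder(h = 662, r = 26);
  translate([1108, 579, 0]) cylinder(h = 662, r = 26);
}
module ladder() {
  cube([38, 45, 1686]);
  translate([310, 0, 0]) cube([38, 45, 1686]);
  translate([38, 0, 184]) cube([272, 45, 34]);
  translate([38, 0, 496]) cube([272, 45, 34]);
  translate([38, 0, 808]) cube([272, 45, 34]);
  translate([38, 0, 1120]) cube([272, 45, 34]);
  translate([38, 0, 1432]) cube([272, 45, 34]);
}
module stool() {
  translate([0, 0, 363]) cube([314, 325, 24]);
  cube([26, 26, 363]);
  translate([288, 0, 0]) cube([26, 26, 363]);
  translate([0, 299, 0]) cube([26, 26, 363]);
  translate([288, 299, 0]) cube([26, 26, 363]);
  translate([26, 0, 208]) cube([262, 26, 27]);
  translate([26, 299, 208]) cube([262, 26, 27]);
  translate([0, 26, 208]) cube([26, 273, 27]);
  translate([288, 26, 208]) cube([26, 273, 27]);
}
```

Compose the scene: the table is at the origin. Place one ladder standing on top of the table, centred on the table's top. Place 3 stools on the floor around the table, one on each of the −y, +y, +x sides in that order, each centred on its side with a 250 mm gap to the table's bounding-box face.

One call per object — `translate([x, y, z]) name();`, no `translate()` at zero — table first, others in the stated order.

table();
translate([415, 302, 702]) ladder();
translate([432, -575, 0]) stool();
translate([432, 899, 0]) stool();
translate([1428, 162, 0]) stool();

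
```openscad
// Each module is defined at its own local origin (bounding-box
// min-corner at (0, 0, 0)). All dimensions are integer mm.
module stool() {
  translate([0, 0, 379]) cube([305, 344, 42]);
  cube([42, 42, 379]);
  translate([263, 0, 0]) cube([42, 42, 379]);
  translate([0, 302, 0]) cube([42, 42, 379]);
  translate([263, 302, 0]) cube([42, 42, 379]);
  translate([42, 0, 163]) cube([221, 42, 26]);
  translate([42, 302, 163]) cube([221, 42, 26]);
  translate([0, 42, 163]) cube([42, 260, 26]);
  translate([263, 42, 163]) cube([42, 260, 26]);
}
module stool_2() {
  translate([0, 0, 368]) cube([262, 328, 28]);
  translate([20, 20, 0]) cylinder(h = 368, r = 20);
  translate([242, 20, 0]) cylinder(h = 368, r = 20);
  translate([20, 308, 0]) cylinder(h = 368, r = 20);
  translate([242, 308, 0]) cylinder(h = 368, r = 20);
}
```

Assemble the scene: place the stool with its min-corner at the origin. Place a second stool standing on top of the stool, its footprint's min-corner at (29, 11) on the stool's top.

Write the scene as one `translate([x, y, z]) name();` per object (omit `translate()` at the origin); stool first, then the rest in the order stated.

stool();
translate([29, 11, 421]) stool_2();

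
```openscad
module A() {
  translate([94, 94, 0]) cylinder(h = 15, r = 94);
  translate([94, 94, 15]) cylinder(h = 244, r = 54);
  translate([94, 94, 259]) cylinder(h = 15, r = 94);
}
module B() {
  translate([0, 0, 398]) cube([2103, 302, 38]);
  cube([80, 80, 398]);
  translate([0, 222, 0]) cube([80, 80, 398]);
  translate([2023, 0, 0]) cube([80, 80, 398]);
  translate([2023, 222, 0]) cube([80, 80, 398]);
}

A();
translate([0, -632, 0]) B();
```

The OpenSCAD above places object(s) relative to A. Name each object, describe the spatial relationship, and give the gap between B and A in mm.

The bench's nearest face is 330 mm from the spool's −y face.

A is a spool. B is a bench. The bench is on the floor beside the spool on its −y side. The gap between the bench and the spool is 330 mm.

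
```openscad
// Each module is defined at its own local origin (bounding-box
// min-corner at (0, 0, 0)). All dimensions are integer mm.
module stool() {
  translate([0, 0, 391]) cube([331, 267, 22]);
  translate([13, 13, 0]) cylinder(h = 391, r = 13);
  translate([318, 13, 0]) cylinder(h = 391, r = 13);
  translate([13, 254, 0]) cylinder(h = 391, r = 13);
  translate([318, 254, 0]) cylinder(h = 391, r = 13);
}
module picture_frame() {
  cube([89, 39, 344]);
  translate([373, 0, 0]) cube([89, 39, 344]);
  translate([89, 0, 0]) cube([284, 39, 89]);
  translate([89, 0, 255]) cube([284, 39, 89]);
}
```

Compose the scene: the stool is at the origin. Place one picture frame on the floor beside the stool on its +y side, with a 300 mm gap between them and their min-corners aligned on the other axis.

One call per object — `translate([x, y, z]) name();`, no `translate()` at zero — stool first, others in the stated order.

stool();
translate([0, 567, 0]) picture_frame();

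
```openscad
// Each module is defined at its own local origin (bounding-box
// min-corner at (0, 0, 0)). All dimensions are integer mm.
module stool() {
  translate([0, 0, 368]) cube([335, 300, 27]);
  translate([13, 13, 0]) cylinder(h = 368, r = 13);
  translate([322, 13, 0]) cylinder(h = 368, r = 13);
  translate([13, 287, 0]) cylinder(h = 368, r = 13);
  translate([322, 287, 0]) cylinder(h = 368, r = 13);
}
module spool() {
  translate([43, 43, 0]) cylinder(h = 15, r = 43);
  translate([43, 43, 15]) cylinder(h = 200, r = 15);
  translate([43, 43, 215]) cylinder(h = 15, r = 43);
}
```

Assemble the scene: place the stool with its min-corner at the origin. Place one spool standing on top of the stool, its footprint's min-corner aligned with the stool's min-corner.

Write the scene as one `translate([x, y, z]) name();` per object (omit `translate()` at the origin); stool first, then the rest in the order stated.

stool();
translate([0, 0, 395]) spool();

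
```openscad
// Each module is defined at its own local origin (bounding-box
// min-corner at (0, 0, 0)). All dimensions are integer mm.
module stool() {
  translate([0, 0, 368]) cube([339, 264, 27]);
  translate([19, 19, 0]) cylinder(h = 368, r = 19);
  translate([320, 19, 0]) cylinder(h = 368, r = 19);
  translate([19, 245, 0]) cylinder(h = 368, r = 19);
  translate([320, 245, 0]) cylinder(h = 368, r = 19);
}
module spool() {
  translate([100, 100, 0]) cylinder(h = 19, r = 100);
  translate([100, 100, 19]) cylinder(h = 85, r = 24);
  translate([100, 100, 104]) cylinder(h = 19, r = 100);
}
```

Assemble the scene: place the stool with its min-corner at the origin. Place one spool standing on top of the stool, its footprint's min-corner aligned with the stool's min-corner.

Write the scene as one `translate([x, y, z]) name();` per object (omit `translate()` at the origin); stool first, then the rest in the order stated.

stool();
translate([0, 0, 395]) spool();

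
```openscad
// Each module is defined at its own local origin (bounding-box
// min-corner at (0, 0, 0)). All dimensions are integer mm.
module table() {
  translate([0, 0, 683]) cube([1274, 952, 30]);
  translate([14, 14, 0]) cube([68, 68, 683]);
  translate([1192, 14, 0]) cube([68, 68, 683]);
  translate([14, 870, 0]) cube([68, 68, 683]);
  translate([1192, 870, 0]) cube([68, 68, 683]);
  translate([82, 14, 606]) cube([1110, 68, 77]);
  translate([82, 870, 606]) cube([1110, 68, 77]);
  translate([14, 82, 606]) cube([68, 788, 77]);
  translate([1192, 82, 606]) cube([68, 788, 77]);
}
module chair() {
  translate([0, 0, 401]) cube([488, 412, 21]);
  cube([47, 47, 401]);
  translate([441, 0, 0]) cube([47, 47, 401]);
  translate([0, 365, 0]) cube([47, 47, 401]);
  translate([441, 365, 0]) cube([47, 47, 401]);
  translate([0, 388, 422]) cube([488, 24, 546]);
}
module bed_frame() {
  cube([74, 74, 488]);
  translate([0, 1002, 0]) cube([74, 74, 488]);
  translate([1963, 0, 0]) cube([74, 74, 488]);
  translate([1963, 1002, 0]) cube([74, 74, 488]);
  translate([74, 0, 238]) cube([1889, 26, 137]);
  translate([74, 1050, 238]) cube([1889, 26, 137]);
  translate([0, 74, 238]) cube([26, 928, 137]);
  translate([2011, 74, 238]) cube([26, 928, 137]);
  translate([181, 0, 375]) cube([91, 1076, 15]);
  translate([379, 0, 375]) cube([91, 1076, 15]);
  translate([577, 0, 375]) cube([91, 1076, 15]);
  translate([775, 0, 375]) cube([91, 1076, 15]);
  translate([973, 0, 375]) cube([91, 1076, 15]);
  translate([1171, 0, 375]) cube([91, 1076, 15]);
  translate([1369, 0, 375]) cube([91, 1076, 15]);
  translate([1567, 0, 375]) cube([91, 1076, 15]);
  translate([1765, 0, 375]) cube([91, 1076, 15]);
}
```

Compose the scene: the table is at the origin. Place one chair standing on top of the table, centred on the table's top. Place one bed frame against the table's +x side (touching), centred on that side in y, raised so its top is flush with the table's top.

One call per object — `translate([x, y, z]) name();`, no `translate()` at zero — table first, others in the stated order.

table();
translate([393, 270, 713]) chair();
translate([1274, -62, 225]) bed_frame();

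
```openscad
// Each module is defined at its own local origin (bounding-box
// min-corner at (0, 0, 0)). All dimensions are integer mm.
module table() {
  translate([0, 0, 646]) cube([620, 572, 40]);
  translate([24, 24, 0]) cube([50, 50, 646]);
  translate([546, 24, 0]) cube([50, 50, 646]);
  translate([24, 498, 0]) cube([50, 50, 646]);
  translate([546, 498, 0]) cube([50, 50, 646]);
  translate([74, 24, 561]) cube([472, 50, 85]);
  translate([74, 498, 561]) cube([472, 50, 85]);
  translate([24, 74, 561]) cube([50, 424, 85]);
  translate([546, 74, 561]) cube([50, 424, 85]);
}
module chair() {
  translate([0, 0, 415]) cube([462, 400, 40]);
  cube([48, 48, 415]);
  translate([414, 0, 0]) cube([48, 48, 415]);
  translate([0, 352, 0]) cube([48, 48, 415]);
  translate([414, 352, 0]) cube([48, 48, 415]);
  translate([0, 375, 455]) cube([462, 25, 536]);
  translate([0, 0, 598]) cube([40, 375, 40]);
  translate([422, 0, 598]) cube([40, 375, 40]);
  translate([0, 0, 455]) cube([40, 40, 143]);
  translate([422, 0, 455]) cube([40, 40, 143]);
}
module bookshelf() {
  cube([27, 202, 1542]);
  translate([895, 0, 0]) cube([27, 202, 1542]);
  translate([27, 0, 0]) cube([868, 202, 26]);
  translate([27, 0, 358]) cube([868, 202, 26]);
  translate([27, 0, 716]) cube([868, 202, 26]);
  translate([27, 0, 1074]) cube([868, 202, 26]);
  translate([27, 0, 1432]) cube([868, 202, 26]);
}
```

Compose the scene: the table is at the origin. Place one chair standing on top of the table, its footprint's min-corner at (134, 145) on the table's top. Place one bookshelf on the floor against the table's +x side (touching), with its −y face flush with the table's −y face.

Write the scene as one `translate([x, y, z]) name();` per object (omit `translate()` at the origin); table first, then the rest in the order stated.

table();
translate([134, 145, 686]) chair();
translate([620, 0, 0]) bookshelf();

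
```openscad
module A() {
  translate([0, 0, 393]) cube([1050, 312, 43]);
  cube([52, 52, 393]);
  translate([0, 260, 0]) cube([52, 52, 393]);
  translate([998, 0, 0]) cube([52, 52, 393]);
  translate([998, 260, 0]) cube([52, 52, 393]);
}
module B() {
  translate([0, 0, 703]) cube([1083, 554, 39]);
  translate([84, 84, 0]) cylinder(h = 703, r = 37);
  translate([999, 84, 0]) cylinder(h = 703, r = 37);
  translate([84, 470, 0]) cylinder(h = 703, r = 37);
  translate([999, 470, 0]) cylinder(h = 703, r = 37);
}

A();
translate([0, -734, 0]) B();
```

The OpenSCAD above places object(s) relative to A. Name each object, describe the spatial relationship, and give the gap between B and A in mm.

A is a bench. B is a table. The table is on the floor beside the bench on its −y side. The gap between the table and the bench is 180 mm.

The table's nearest face is 180 mm from the bench's −y face.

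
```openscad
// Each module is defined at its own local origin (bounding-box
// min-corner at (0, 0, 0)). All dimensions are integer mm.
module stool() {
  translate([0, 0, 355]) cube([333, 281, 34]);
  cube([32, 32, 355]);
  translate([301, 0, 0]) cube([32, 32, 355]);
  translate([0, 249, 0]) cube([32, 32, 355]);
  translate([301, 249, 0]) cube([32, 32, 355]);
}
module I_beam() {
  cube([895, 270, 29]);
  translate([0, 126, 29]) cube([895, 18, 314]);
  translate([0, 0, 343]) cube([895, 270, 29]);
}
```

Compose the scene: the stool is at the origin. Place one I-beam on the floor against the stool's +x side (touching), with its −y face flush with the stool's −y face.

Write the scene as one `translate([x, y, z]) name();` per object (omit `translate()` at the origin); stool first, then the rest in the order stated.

stool();
translate([333, 0, 0]) I_beam();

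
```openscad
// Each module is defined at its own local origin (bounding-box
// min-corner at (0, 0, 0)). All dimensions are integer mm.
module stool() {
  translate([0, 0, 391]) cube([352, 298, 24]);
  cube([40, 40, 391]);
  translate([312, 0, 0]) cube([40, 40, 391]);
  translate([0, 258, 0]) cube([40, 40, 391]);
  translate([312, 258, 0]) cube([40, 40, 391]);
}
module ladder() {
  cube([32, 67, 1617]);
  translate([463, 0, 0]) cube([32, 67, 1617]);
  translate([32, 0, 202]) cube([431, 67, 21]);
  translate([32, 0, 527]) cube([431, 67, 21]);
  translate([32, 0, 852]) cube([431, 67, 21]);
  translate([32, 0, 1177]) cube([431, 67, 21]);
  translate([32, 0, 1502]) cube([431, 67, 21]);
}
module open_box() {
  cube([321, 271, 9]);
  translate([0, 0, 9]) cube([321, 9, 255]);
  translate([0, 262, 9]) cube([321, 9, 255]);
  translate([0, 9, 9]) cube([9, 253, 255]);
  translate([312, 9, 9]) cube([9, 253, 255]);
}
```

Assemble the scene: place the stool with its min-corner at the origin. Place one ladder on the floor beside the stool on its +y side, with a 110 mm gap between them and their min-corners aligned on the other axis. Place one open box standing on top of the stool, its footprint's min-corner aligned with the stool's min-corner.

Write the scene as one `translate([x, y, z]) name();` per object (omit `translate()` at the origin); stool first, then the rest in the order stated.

stool();
translate([0, 408, 0]) ladder();
translate([0, 0, 415]) open_box();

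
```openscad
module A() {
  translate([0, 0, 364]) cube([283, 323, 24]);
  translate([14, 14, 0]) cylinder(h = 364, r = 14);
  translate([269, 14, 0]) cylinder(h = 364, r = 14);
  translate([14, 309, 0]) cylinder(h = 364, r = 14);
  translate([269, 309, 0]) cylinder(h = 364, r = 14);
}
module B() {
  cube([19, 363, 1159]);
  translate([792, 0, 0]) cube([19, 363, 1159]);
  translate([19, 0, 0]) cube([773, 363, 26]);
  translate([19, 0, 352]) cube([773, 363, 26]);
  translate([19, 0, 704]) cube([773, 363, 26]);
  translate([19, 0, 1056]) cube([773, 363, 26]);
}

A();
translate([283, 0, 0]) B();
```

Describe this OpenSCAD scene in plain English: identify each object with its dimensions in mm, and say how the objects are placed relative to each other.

A is a four-legged stool. The seat is 283×323 mm, 24 mm thick, top at z = 388 mm. It stands on four round legs, each 28 mm in diameter, from z = 0 to the seat underside, each leg's axis is inset half a diameter from the nearest pair of seat edges (so the leg's bounding box is flush with the corner).

B is an open bookshelf. Two side panels, each 19 mm thick, 363 mm deep and 1159 mm tall, stand 811 mm apart (outside-to-outside). Between them sit 4 shelves, each 26 mm thick and 363 mm deep, spanning the full gap between the sides. The bottom shelf rests on the floor (its underside at z = 0) and the clear gap between one shelf's top and the next shelf's underside is 326 mm.

The bookshelf is against the stool's +x side, with their −y faces flush.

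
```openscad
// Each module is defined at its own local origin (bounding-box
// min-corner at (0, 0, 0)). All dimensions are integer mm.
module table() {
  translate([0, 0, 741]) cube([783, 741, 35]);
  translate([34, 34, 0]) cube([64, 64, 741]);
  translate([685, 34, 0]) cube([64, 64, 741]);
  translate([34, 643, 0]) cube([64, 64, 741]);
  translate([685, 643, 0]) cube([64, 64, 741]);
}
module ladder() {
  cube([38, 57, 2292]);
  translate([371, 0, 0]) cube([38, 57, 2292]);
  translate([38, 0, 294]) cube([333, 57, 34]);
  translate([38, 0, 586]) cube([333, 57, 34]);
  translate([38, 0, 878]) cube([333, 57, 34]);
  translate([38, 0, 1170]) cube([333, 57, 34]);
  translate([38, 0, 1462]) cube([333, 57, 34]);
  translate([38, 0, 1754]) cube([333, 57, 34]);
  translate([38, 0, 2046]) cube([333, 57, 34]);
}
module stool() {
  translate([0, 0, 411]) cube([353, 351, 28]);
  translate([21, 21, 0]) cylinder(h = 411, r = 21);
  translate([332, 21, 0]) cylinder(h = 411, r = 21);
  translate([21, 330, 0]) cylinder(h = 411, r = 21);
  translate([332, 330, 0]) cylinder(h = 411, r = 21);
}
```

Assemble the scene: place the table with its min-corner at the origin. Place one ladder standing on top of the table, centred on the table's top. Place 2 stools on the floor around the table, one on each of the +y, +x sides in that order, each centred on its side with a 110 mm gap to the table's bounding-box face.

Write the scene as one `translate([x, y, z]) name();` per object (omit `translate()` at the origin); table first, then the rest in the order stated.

table();
translate([187, 342, 776]) ladder();
translate([215, 851, 0]) stool();
translate([893, 195, 0]) stool();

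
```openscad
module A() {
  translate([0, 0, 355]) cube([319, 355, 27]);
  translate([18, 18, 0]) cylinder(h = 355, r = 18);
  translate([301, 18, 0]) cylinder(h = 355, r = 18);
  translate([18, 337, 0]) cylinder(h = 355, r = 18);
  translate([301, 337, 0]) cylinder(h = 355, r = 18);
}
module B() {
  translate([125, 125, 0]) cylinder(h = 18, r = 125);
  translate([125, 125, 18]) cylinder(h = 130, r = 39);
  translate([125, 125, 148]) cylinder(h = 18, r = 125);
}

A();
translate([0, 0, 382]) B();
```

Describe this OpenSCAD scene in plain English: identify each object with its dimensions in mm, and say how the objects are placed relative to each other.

A is a four-legged stool. The seat is a 319×355×27 mm slab whose top surface is at z = 382 mm; four round legs, each 36 mm in diameter, run from the floor (z = 0) to the underside of the seat, each leg's axis is inset half a diameter from the nearest pair of seat edges (so the leg's bounding box is flush with the corner).

B is a spool: two coaxial disc flanges of radius 125 mm and thickness 18 mm, joined by a core cylinder of radius 39 mm and height 130 mm. The lower flange rests on z = 0 and the three cylinders share a vertical axis.

The spool is on top of the stool.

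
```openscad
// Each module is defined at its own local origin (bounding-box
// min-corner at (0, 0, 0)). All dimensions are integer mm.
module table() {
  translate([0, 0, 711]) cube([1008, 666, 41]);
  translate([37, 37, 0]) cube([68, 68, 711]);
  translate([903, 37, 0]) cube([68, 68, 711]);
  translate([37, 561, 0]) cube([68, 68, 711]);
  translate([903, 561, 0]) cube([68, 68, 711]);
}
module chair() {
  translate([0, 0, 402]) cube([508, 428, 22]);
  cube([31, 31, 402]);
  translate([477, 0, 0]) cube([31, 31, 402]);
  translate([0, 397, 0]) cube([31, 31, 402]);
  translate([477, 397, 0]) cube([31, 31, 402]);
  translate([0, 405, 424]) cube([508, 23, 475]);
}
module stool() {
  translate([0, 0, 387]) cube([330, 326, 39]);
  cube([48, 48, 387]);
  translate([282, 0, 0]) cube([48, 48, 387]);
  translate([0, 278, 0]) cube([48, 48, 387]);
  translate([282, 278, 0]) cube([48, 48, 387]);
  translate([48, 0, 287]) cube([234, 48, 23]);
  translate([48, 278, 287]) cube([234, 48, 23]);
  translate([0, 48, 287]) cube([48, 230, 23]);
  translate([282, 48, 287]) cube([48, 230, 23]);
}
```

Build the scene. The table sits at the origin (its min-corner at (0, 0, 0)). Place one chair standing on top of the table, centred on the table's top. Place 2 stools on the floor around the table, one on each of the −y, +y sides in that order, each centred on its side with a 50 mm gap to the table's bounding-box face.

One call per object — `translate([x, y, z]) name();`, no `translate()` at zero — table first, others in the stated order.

table();
translate([250, 119, 752]) chair();
translate([339, -376, 0]) stool();
translate([339, 716, 0]) stool();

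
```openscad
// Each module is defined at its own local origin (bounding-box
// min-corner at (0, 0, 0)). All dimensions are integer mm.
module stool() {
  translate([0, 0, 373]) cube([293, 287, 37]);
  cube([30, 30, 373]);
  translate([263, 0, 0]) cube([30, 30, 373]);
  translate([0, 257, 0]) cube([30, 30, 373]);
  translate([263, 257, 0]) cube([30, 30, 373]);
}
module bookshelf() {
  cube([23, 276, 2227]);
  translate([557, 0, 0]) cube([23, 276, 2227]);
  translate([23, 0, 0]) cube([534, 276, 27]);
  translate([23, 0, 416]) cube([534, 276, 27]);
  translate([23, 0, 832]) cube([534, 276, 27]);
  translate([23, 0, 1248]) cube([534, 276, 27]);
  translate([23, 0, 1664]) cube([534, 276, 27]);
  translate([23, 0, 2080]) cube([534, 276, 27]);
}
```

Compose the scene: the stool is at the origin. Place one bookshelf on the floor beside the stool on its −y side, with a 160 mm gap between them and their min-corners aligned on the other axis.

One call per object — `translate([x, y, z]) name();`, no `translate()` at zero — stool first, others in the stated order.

stool();
translate([0, -436, 0]) bookshelf();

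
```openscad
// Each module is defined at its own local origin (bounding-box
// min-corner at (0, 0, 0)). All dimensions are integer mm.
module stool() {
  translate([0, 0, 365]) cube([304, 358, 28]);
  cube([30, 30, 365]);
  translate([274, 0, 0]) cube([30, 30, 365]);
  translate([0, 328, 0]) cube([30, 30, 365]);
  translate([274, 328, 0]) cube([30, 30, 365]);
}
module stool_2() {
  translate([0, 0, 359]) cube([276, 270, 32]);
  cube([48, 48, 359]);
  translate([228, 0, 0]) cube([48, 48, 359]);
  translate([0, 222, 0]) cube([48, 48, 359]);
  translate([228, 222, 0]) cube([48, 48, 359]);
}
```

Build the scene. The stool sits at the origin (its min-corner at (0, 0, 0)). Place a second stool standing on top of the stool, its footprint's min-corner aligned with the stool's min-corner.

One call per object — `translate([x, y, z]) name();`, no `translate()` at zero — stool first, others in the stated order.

stool();
translate([0, 0, 393]) stool_2();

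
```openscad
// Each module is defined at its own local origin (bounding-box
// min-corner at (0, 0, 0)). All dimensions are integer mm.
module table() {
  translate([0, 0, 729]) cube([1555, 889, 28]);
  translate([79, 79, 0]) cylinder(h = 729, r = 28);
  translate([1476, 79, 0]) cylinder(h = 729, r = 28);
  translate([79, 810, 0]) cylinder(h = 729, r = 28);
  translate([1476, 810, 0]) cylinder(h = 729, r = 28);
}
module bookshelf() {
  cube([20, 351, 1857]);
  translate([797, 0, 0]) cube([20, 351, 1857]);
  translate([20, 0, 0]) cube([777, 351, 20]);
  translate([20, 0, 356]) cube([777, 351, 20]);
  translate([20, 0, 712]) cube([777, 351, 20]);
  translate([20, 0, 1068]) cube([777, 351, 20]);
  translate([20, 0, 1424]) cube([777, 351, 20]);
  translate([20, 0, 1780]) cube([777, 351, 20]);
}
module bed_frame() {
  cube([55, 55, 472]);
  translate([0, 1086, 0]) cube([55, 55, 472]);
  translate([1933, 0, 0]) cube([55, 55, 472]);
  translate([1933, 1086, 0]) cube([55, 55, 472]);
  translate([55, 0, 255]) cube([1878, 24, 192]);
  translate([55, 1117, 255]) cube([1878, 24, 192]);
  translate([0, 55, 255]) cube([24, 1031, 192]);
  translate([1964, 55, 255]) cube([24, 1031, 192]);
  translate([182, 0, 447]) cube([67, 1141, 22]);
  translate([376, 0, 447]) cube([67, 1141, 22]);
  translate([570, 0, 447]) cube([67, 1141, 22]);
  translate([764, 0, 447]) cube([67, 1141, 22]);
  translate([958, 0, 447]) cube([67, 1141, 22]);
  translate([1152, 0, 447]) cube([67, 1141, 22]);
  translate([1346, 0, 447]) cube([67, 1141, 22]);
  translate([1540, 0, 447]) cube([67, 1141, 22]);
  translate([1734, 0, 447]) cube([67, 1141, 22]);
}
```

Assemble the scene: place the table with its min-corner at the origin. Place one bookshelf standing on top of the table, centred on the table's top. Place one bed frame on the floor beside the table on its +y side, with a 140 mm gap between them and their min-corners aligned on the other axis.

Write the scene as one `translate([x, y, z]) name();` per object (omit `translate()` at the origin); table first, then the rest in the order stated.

table();
translate([369, 269, 757]) bookshelf();
translate([0, 1029, 0]) bed_frame();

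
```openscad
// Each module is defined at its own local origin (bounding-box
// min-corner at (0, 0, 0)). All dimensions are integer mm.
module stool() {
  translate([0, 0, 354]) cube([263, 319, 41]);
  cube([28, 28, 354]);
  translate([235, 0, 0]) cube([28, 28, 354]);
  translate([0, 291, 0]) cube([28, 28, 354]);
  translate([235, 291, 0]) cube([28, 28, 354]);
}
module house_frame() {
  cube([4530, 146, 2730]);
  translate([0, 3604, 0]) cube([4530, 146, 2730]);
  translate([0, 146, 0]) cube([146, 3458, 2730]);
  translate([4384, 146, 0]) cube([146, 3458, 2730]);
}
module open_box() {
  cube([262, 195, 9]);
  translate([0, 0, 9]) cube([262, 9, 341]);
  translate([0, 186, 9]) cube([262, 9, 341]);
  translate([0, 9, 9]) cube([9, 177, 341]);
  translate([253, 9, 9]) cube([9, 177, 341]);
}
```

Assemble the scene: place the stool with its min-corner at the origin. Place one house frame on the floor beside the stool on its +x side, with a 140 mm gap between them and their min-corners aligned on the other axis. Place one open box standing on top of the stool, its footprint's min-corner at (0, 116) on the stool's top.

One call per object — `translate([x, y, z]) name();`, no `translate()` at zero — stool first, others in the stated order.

stool();
translate([403, 0, 0]) house_frame();
translate([0, 116, 395]) open_box();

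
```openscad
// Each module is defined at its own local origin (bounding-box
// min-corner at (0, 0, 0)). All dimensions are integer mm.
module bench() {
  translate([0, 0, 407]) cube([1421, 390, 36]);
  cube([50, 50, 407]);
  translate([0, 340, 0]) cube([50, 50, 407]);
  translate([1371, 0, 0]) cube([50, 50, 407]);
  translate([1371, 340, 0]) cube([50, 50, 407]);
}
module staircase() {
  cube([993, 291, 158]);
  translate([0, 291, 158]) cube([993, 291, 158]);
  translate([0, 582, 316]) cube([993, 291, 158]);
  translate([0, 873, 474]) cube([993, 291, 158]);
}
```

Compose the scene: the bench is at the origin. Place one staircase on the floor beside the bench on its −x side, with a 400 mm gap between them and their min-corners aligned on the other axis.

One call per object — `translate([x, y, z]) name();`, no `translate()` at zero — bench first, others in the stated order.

bench();
translate([-1393, 0, 0]) staircase();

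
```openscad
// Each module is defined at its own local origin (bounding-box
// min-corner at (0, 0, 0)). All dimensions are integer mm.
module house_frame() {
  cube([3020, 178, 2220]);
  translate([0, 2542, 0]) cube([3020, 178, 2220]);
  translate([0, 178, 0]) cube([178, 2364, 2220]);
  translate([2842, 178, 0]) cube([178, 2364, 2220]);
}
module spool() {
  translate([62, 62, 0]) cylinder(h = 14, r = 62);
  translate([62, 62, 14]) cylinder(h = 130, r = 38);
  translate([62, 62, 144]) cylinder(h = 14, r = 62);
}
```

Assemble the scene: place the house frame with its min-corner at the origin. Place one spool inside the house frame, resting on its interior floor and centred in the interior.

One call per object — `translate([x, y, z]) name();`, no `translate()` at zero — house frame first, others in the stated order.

house_frame();
translate([1448, 1298, 0]) spool();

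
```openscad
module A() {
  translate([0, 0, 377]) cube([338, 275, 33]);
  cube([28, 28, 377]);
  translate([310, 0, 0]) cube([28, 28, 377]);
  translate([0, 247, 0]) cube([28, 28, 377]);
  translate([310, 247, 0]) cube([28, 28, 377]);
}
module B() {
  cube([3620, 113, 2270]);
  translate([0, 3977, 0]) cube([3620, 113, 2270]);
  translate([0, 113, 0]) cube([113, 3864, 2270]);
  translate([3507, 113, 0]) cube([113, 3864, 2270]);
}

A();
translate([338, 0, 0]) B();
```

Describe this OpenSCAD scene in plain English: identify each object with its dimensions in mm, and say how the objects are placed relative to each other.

A is a four-legged stool. The seat is 338×275 mm, 33 mm thick, top at z = 410 mm. It stands on four square legs, each 28×28 mm in cross-section, from z = 0 to the seat underside, each flush with a corner of the seat.

B is the wall frame of a small rectangular building: four walls, each 2270 mm tall and 113 mm thick, enclosing a footprint 3620 mm (x) by 4090 mm (y) outside-to-outside, with no floor or roof. The front and back walls (the −y and +y sides) span the full width; the two side walls fit between them.

The house frame is against the stool's +x side, with their −y faces flush.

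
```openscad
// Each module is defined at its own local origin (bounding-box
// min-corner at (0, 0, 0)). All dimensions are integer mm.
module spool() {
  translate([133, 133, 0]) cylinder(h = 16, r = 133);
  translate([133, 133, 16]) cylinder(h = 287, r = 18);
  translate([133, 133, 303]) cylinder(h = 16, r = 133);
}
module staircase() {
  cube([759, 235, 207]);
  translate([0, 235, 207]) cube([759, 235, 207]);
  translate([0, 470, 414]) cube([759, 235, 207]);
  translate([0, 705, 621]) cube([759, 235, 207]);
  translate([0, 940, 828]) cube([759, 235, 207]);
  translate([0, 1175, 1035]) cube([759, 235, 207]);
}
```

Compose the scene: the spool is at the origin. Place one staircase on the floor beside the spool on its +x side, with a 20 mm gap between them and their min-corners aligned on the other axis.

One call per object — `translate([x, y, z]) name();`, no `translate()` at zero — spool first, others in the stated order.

spool();
translate([286, 0, 0]) staircase();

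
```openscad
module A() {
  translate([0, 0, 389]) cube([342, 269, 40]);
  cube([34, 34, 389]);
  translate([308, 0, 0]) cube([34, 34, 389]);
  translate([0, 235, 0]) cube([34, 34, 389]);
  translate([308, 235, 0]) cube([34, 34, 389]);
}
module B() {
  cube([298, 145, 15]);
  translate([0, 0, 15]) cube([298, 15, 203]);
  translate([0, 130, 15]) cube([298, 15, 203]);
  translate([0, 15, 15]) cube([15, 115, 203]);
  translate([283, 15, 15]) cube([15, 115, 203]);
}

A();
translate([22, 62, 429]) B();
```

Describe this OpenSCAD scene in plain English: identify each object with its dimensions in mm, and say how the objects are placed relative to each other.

A is a four-legged stool. The seat is 342×269 mm, 40 mm thick, top at z = 429 mm. It stands on four square legs, each 34×34 mm in cross-section, from z = 0 to the seat underside, each flush with a corner of the seat.

B is an open storage box with external size 298×145×218 mm and wall thickness 15 mm (the base is also 15 mm thick). The base covers the whole footprint; the four walls stand on the base, with the y-facing walls full-width and the x-facing walls fitting between their inner faces.

The open box is on top of the stool, centred.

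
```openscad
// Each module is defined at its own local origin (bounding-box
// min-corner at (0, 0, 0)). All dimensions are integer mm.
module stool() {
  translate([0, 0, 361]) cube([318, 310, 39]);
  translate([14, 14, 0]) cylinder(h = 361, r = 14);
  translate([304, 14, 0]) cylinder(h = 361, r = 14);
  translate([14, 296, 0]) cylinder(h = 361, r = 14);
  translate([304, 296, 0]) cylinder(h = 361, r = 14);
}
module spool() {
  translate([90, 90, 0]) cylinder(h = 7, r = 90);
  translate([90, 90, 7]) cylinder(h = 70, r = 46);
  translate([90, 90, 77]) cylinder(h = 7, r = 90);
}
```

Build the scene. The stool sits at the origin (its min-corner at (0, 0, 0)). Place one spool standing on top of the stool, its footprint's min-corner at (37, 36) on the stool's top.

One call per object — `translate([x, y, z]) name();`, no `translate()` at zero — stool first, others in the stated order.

stool();
translate([37, 36, 400]) spool();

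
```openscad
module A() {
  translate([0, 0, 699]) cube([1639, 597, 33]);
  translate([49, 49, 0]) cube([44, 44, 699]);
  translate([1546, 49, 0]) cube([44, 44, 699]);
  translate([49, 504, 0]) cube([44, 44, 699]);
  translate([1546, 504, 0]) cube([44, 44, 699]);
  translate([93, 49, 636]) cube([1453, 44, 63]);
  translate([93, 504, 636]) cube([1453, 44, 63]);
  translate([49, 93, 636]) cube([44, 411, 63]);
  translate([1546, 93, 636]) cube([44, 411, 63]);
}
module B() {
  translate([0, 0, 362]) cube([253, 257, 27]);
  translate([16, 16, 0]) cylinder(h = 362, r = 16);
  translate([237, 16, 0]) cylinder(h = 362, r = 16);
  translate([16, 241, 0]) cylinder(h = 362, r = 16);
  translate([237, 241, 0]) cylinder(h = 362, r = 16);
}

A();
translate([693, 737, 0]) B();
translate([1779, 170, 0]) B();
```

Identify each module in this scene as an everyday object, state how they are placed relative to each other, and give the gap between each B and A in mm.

Each stool's nearest face is 140 mm from the table's bounding box.

A is a table. B is a stool. Two stools sit around the table at the +y, +x sides. The gap between each stool and the table is 140 mm.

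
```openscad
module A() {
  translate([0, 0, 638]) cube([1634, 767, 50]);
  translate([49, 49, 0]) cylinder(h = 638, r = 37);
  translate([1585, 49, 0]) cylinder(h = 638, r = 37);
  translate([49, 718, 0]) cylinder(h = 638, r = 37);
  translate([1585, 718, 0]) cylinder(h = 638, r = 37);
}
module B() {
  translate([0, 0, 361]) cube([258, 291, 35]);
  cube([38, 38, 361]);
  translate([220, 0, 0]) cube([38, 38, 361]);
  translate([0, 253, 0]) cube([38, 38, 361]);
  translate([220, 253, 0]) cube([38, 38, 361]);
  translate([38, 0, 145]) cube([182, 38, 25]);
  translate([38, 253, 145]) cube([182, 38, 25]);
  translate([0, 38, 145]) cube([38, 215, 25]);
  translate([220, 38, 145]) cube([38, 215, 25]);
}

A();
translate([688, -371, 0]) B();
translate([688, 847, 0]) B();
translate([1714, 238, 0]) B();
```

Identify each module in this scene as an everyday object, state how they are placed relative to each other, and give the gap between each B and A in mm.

Each stool's nearest face is 80 mm from the table's bounding box.

A is a table. B is a stool. Three stools sit around the table at the −y, +y, +x sides. The gap between each stool and the table is 80 mm.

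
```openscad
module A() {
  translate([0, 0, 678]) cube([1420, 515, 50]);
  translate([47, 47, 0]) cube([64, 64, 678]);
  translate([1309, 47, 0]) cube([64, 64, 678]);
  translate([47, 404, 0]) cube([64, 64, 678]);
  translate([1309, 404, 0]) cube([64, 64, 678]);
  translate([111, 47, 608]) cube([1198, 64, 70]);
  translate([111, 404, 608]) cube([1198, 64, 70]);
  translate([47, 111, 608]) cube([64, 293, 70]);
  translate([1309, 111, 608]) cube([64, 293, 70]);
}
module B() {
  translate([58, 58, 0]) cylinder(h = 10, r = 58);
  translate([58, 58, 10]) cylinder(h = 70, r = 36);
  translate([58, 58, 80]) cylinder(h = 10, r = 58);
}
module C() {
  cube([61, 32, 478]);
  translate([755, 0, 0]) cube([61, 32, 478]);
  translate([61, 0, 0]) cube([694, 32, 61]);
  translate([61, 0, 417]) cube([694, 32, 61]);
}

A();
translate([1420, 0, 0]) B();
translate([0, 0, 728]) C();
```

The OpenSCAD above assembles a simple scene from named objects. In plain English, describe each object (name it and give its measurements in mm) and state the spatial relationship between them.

A is a table: top 1420 mm (x) × 515 mm (y), 50 mm thick, upper face at z = 728 mm, on four 64×64 mm square legs, each inset 47 mm from the nearest pair of top edges, running from z = 0 to the bottom of the top. Four apron rails, 64 mm thick and 70 mm tall, run between adjacent legs with their top edges flush with the underside of the top and their outer faces flush with the legs' outer faces.

B is a spool: two coaxial disc flanges of radius 58 mm and thickness 10 mm, joined by a core cylinder of radius 36 mm and height 70 mm. The lower flange rests on z = 0 and the three cylinders share a vertical axis.

C is a picture frame with a 694×356 mm rectangular opening (x by z) and a uniform 61 mm border on every side. Frame depth is 32 mm along y. It is built from two vertical stiles running the full outside height and two horizontal rails spanning the gap between the stiles.

The spool is against the table's +x side, with their −y faces flush. The picture frame is on top of the table.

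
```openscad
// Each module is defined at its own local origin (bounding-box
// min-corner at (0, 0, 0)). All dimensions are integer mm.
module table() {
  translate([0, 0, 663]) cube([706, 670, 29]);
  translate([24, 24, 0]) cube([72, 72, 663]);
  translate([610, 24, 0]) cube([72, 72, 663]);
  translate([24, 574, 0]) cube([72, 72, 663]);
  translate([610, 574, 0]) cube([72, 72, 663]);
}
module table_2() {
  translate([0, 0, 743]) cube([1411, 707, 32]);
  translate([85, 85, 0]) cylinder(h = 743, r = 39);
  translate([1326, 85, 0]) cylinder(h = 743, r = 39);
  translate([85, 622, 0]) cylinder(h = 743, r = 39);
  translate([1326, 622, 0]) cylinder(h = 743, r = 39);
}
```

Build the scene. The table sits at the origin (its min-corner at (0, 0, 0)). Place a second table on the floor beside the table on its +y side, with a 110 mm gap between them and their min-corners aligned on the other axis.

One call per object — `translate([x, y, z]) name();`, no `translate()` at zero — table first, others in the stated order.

table();
translate([0, 780, 0]) table_2();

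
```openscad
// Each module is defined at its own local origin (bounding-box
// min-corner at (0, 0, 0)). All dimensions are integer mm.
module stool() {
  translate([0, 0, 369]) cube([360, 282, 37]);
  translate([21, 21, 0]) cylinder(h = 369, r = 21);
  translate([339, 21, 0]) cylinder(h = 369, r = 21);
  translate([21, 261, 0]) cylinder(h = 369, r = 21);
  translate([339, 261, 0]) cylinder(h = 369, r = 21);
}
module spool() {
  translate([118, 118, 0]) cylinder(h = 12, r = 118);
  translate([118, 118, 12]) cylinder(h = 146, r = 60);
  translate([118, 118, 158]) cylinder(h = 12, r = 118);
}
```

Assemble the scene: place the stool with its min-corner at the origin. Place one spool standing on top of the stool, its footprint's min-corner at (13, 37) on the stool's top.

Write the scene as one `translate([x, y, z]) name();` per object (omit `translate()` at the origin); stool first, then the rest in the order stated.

stool();
translate([13, 37, 406]) spool();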